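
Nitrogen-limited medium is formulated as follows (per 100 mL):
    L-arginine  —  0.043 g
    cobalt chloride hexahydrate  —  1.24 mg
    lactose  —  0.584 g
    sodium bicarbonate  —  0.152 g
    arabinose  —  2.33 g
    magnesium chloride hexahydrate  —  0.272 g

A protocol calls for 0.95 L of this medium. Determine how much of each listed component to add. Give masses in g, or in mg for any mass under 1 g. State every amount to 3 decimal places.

L-arginine 408.500 mg; cobalt chloride hexahydrate 11.780 mg; lactose 5.548 g; sodium bicarbonate 1.444 g; arabinose 22.135 g; magnesium chloride hexahydrate 2.584 g

Ratio of target to recipe volume: 950 / 100 = 9.5.
L-arginine: 0.043 g × (950 mL / 100 mL) = 0.4085 g = 408.500 mg
cobalt chloride hexahydrate: 1.24 mg × (950 mL / 100 mL) = 11.780 mg
lactose: 0.584 g × (950 mL / 100 mL) = 5.548 g
sodium bicarbonate: 0.152 g × (950 mL / 100 mL) = 1.444 g
arabinose: 2.33 g × (950 mL / 100 mL) = 22.135 g
magnesium chloride hexahydrate: 0.272 g × (950 mL / 100 mL) = 2.584 g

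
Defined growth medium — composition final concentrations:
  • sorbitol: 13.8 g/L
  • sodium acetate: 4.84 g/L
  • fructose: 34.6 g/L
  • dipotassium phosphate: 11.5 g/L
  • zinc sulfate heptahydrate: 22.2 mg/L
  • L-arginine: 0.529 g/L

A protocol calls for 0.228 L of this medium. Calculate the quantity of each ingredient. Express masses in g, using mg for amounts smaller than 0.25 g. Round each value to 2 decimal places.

Working volume: 0.228 L.
sorbitol: 13.8 g/L × 0.228 L = 3.15 g
sodium acetate: 4.84 g/L × 0.228 L = 1.10 g
fructose: 34.6 g/L × 0.228 L = 7.89 g
dipotassium phosphate: 11.5 g/L × 0.228 L = 2.62 g
zinc sulfate heptahydrate: 22.2 mg/L × 0.228 L = 5.06 mg
L-arginine: 0.529 g/L × 0.228 L = 0.120612 g = 120.61 mg

sorbitol 3.15 g; sodium acetate 1.10 g; fructose 7.89 g; dipotassium phosphate 2.62 g; zinc sulfate heptahydrate 5.06 mg; L-arginine 120.61 mg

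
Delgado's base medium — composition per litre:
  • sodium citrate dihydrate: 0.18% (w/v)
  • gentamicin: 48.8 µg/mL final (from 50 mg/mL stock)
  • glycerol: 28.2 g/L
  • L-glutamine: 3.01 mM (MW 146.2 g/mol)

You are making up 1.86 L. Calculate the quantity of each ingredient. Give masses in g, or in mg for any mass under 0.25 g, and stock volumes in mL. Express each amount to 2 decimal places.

Working volume: 1.86 L.
sodium citrate dihydrate: 0.18% w/v = 1.8 g/L → 1.8 × 1.86 L = 3.35 g
gentamicin: V = C2·V2/C1 = 48.8 µg/mL × 1860 mL ÷ 50000 µg/mL = 1.82 mL
glycerol: 28.2 g/L × 1.86 L = 52.45 g
L-glutamine: 3.01 mmol/L × 146.2 g/mol × 1.86 L ÷ 1000 = 0.82 g

sodium citrate dihydrate 3.35 g; gentamicin 1.82 mL; glycerol 52.45 g; L-glutamine 0.82 g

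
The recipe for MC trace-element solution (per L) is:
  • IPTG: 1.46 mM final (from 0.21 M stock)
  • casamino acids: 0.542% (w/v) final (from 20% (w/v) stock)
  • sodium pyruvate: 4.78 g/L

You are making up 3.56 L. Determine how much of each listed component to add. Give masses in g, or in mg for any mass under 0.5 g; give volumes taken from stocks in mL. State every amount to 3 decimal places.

Working volume: 3.56 L.
IPTG: dilute stock: 1.46 mM × 3560 mL ÷ 210 mM = 24.750 mL
casamino acids: V = C2·V2/C1 = 0.542% ÷ 20% × 3560 mL = 96.476 mL
sodium pyruvate: 4.78 g/L × 3.56 L = 17.017 g

IPTG 24.750 mL; casamino acids 96.476 mL; sodium pyruvate 17.017 g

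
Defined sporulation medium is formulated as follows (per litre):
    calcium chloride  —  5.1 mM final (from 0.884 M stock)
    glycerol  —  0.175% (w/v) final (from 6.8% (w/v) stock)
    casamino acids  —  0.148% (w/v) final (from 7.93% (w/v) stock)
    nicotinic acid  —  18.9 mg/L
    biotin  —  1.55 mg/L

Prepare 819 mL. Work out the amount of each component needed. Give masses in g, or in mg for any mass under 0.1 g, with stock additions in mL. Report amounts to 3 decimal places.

calcium chloride 4.725 mL; glycerol 21.077 mL; casamino acids 15.285 mL; nicotinic acid 15.479 mg; biotin 1.269 mg

Scale factor relative to 1 L: 0.819.
calcium chloride: dilute stock: 5.1 mM × 819 mL ÷ 884 mM = 4.725 mL
glycerol: C1V1 = C2V2 → 0.175% ÷ 6.8% × 819 mL = 21.077 mL
casamino acids: V = C2·V2/C1 = 0.148% ÷ 7.93% × 819 mL = 15.285 mL
nicotinic acid: 18.9 mg/L × 0.819 L = 15.479 mg
biotin: 1.55 mg/L × 0.819 L = 1.269 mg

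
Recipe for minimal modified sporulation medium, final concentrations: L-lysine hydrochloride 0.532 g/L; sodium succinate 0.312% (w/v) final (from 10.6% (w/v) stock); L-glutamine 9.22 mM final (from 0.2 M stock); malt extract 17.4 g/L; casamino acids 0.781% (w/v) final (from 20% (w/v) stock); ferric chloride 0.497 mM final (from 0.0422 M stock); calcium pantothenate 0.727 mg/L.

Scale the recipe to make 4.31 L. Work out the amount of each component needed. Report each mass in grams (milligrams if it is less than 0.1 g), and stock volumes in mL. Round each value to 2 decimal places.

L-lysine hydrochloride 2.29 g; sodium succinate 126.86 mL; L-glutamine 198.69 mL; malt extract 74.99 g; casamino acids 168.31 mL; ferric chloride 50.76 mL; calcium pantothenate 3.13 mg

Working volume: 4.31 L.
L-lysine hydrochloride: 0.532 g/L × 4.31 L = 2.29 g
sodium succinate: C1V1 = C2V2 → 0.312% ÷ 10.6% × 4310 mL = 126.86 mL
L-glutamine: V = C2·V2/C1 = 9.22 mM × 4310 mL ÷ 200 mM = 198.69 mL
malt extract: 17.4 g/L × 4.31 L = 74.99 g
casamino acids: C1V1 = C2V2 → 0.781% ÷ 20% × 4310 mL = 168.31 mL
ferric chloride: C1V1 = C2V2 → 0.497 mM × 4310 mL ÷ 42.2 mM = 50.76 mL
calcium pantothenate: 0.727 mg/L × 4.31 L = 3.13 mg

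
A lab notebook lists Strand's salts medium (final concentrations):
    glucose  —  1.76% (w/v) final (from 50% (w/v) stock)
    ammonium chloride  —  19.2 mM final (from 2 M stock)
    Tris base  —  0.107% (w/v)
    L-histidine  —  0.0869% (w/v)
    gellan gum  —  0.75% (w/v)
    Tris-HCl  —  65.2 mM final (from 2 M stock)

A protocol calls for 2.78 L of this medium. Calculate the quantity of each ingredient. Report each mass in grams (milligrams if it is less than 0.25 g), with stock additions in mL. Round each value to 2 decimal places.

glucose 97.86 mL; ammonium chloride 26.69 mL; Tris base 2.97 g; L-histidine 2.42 g; gellan gum 20.85 g; Tris-HCl 90.63 mL

Working volume: 2.78 L.
glucose: V = C2·V2/C1 = 1.76% ÷ 50% × 2780 mL = 97.86 mL
ammonium chloride: dilute stock: 19.2 mM × 2780 mL ÷ 2000 mM = 26.69 mL
Tris base: 0.107 g per 100 mL × 2780 mL ÷ 100 = 2.97 g
L-histidine: 0.0869 g per 100 mL × 2780 mL ÷ 100 = 2.42 g
gellan gum: 0.75% w/v = 7.5 g/L → 7.5 × 2.78 L = 20.85 g
Tris-HCl: C1V1 = C2V2 → 65.2 mM × 2780 mL ÷ 2000 mM = 90.63 mL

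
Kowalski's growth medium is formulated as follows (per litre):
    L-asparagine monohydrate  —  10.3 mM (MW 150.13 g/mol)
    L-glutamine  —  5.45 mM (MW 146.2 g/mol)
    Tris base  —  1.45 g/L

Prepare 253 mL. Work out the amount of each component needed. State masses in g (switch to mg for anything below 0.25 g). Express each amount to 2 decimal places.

Working volume: 253 mL = 0.253 L.
L-asparagine monohydrate: 10.3 mmol/L × 150.13 g/mol × 0.253 L ÷ 1000 = 0.39 g
L-glutamine: 5.45 mmol/L × 146.2 mg/mmol × 0.253 L = 201.59 mg
Tris base: 1.45 g/L × 0.253 L = 0.37 g

L-asparagine monohydrate 0.39 g; L-glutamine 201.59 mg; Tris base 0.37 g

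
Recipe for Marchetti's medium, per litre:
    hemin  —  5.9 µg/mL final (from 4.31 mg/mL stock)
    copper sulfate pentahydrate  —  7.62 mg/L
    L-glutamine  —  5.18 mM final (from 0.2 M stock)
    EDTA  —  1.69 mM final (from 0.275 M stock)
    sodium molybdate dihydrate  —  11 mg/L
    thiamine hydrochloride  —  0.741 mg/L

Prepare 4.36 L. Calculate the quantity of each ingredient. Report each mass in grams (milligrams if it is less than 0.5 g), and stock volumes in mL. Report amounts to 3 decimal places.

Working volume: 4.36 L.
hemin: V = C2·V2/C1 = 5.9 µg/mL × 4360 mL ÷ 4310 µg/mL = 5.968 mL
copper sulfate pentahydrate: 7.62 mg/L × 4.36 L = 33.223 mg
L-glutamine: C1V1 = C2V2 → 5.18 mM × 4360 mL ÷ 200 mM = 112.924 mL
EDTA: dilute stock: 1.69 mM × 4360 mL ÷ 275 mM = 26.794 mL
sodium molybdate dihydrate: 11 mg/L × 4.36 L = 47.960 mg
thiamine hydrochloride: 0.741 mg/L × 4.36 L = 3.231 mg

hemin 5.968 mL; copper sulfate pentahydrate 33.223 mg; L-glutamine 112.924 mL; EDTA 26.794 mL; sodium molybdate dihydrate 47.960 mg; thiamine hydrochloride 3.231 mg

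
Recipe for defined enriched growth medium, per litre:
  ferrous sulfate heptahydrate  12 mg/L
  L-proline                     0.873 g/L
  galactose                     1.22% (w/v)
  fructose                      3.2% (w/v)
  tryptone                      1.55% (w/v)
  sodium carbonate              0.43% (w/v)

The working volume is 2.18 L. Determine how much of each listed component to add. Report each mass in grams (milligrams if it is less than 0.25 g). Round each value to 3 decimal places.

Scale factor relative to 1 L: 2.18.
ferrous sulfate heptahydrate: 12 mg/L × 2.18 L = 26.160 mg
L-proline: 0.873 g/L × 2.18 L = 1.903 g
galactose: 1.22% w/v = 12.2 g/L → 12.2 × 2.18 L = 26.596 g
fructose: 3.2% w/v = 32 g/L → 32 × 2.18 L = 69.760 g
tryptone: 1.55% w/v = 15.5 g/L → 15.5 × 2.18 L = 33.790 g
sodium carbonate: 0.43 g per 100 mL × 2180 mL ÷ 100 = 9.374 g

ferrous sulfate heptahydrate 26.160 mg; L-proline 1.903 g; galactose 26.596 g; fructose 69.760 g; tryptone 33.790 g; sodium carbonate 9.374 g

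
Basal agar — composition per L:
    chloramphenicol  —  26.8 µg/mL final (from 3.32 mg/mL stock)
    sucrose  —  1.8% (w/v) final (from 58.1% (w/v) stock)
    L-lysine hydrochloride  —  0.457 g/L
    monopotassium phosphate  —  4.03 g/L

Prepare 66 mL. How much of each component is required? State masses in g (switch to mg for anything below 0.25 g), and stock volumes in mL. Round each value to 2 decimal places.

Working volume: 66 mL = 0.066 L.
chloramphenicol: dilute stock: 26.8 µg/mL × 66 mL ÷ 3320 µg/mL = 0.53 mL
sucrose: V = C2·V2/C1 = 1.8% ÷ 58.1% × 66 mL = 2.04 mL
L-lysine hydrochloride: 0.457 g/L × 0.066 L = 0.030162 g = 30.16 mg
monopotassium phosphate: 4.03 g/L × 0.066 L = 0.27 g

chloramphenicol 0.53 mL; sucrose 2.04 mL; L-lysine hydrochloride 30.16 mg; monopotassium phosphate 0.27 g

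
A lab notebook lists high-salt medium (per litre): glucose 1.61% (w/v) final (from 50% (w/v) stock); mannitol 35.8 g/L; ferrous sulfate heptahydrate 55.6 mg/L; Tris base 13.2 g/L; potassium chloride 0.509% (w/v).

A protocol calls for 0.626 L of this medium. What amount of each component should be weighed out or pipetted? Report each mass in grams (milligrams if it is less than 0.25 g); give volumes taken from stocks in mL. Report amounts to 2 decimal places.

glucose 20.16 mL; mannitol 22.41 g; ferrous sulfate heptahydrate 34.81 mg; Tris base 8.26 g; potassium chloride 3.19 g

Working volume: 0.626 L.
glucose: C1V1 = C2V2 → 1.61% ÷ 50% × 626 mL = 20.16 mL
mannitol: 35.8 g/L × 0.626 L = 22.41 g
ferrous sulfate heptahydrate: 55.6 mg/L × 0.626 L = 34.81 mg
Tris base: 13.2 g/L × 0.626 L = 8.26 g
potassium chloride: 0.509% w/v = 5.09 g/L → 5.09 × 0.626 L = 3.19 g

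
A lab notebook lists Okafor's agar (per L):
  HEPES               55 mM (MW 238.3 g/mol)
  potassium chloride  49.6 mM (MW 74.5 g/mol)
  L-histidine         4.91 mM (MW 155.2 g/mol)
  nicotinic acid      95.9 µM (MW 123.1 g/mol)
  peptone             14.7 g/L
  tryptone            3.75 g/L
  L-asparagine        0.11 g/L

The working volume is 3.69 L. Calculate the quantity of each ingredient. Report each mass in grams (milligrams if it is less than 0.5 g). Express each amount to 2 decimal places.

HEPES 48.36 g; potassium chloride 13.64 g; L-histidine 2.81 g; nicotinic acid 43.56 mg; peptone 54.24 g; tryptone 13.84 g; L-asparagine 405.90 mg

Scale factor relative to 1 L: 3.69.
HEPES: 55 mmol/L × 238.3 g/mol × 3.69 L ÷ 1000 = 48.36 g
potassium chloride: 49.6 mmol/L × 74.5 g/mol × 3.69 L ÷ 1000 = 13.64 g
L-histidine: 4.91 mmol/L × 155.2 g/mol × 3.69 L ÷ 1000 = 2.81 g
nicotinic acid: 95.9 µmol/L × 123.1 g/mol × 3.69 L ÷ 1000 = 43.56 mg
peptone: 14.7 g/L × 3.69 L = 54.24 g
tryptone: 3.75 g/L × 3.69 L = 13.84 g
L-asparagine: 0.11 g/L × 3.69 L = 0.4059 g = 405.90 mg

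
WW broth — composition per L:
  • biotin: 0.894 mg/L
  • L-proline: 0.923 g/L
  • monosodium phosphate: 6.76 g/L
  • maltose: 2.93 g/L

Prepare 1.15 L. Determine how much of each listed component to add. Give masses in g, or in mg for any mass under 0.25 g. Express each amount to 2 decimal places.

Working volume: 1.15 L.
biotin: 0.894 mg/L × 1.15 L = 1.03 mg
L-proline: 0.923 g/L × 1.15 L = 1.06 g
monosodium phosphate: 6.76 g/L × 1.15 L = 7.77 g
maltose: 2.93 g/L × 1.15 L = 3.37 g

biotin 1.03 mg; L-proline 1.06 g; monosodium phosphate 7.77 g; maltose 3.37 g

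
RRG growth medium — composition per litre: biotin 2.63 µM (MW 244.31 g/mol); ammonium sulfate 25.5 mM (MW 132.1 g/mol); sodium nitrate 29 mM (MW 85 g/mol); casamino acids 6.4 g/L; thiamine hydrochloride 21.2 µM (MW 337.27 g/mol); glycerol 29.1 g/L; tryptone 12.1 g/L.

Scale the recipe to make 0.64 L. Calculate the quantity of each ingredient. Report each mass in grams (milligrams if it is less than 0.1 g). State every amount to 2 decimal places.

Working volume: 0.64 L.
biotin: 2.63 µmol/L × 244.31 g/mol × 0.64 L ÷ 1000 = 0.41 mg
ammonium sulfate: 25.5 mmol/L × 132.1 g/mol × 0.64 L ÷ 1000 = 2.16 g
sodium nitrate: 29 mmol/L × 85 g/mol × 0.64 L ÷ 1000 = 1.58 g
casamino acids: 6.4 g/L × 0.64 L = 4.10 g
thiamine hydrochloride: 21.2 µmol/L × 337.27 g/mol × 0.64 L ÷ 1000 = 4.58 mg
glycerol: 29.1 g/L × 0.64 L = 18.62 g
tryptone: 12.1 g/L × 0.64 L = 7.74 g

biotin 0.41 mg; ammonium sulfate 2.16 g; sodium nitrate 1.58 g; casamino acids 4.10 g; thiamine hydrochloride 4.58 mg; glycerol 18.62 g; tryptone 7.74 g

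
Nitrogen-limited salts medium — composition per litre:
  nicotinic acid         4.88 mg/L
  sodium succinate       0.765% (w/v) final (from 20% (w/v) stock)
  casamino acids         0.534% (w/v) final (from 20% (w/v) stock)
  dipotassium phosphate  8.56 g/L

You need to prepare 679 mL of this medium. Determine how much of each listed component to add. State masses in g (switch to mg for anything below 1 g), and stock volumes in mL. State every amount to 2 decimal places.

Target volume = 679 mL = 0.679 L.
nicotinic acid: 4.88 mg/L × 0.679 L = 3.31 mg
sodium succinate: dilute stock: 0.765% ÷ 20% × 679 mL = 25.97 mL
casamino acids: dilute stock: 0.534% ÷ 20% × 679 mL = 18.13 mL
dipotassium phosphate: 8.56 g/L × 0.679 L = 5.81 g

nicotinic acid 3.31 mg; sodium succinate 25.97 mL; casamino acids 18.13 mL; dipotassium phosphate 5.81 g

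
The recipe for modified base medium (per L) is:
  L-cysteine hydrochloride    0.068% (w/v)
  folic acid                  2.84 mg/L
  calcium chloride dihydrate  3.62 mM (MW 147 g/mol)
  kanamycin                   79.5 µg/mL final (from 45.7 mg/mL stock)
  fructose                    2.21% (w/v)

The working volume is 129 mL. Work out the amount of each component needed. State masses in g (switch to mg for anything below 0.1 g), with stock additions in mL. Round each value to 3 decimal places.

L-cysteine hydrochloride 87.720 mg; folic acid 0.366 mg; calcium chloride dihydrate 68.646 mg; kanamycin 0.224 mL; fructose 2.851 g

Target volume = 129 mL = 0.129 L.
L-cysteine hydrochloride: 0.068 g per 100 mL × 129 mL ÷ 100 = 0.08772 g = 87.720 mg
folic acid: 2.84 mg/L × 0.129 L = 0.366 mg
calcium chloride dihydrate: 3.62 mmol/L × 147 mg/mmol × 0.129 L = 68.646 mg
kanamycin: dilute stock: 79.5 µg/mL × 129 mL ÷ 45700 µg/mL = 0.224 mL
fructose: 2.21 g per 100 mL × 129 mL ÷ 100 = 2.851 g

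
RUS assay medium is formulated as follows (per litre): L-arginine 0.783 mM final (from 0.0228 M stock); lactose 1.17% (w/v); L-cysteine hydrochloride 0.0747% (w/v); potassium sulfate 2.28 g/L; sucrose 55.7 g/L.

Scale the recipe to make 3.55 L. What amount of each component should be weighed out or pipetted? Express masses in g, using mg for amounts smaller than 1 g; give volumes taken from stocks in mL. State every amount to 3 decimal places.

L-arginine 121.914 mL; lactose 41.535 g; L-cysteine hydrochloride 2.652 g; potassium sulfate 8.094 g; sucrose 197.735 g

Working volume: 3.55 L.
L-arginine: dilute stock: 0.783 mM × 3550 mL ÷ 22.8 mM = 121.914 mL
lactose: 1.17 g per 100 mL × 3550 mL ÷ 100 = 41.535 g
L-cysteine hydrochloride: 0.0747% w/v = 0.747 g/L → 0.747 × 3.55 L = 2.652 g
potassium sulfate: 2.28 g/L × 3.55 L = 8.094 g
sucrose: 55.7 g/L × 3.55 L = 197.735 g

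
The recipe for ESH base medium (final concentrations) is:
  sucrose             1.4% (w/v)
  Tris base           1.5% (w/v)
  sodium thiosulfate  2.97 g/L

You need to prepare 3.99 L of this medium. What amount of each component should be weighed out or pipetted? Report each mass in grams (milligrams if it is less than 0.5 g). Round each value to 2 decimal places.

sucrose 55.86 g; Tris base 59.85 g; sodium thiosulfate 11.85 g

Working volume: 3.99 L.
sucrose: 1.4 g per 100 mL × 3990 mL ÷ 100 = 55.86 g
Tris base: 1.5 g per 100 mL × 3990 mL ÷ 100 = 59.85 g
sodium thiosulfate: 2.97 g/L × 3.99 L = 11.85 g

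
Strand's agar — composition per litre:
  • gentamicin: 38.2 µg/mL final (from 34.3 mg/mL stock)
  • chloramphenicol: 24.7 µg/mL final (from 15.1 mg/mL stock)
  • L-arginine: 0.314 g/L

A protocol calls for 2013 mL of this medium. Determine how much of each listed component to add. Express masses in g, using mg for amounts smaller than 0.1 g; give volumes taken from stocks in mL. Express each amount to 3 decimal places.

Target volume = 2013 mL = 2.013 L.
gentamicin: C1V1 = C2V2 → 38.2 µg/mL × 2013 mL ÷ 34300 µg/mL = 2.242 mL
chloramphenicol: V = C2·V2/C1 = 24.7 µg/mL × 2013 mL ÷ 15100 µg/mL = 3.293 mL
L-arginine: 0.314 g/L × 2.013 L = 0.632 g

gentamicin 2.242 mL; chloramphenicol 3.293 mL; L-arginine 0.632 g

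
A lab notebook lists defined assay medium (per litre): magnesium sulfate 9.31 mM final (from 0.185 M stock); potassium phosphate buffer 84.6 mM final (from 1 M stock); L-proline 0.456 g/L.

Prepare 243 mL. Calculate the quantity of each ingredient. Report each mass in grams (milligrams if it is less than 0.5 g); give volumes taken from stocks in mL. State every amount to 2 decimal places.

magnesium sulfate 12.23 mL; potassium phosphate buffer 20.56 mL; L-proline 110.81 mg

Target volume = 243 mL = 0.243 L.
magnesium sulfate: V = C2·V2/C1 = 9.31 mM × 243 mL ÷ 185 mM = 12.23 mL
potassium phosphate buffer: V = C2·V2/C1 = 84.6 mM × 243 mL ÷ 1000 mM = 20.56 mL
L-proline: 0.456 g/L × 0.243 L = 0.110808 g = 110.81 mg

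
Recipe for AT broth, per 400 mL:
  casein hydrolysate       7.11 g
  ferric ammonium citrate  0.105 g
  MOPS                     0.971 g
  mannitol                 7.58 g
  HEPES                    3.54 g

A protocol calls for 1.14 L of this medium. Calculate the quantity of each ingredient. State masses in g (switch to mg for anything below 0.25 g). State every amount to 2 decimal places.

Ratio of target to recipe volume: 1140 / 400 = 2.85.
casein hydrolysate: 7.11 g × (1140 mL / 400 mL) = 20.26 g
ferric ammonium citrate: 0.105 g × (1140 mL / 400 mL) = 0.30 g
MOPS: 0.971 g × (1140 mL / 400 mL) = 2.77 g
mannitol: 7.58 g × (1140 mL / 400 mL) = 21.60 g
HEPES: 3.54 g × (1140 mL / 400 mL) = 10.09 g

casein hydrolysate 20.26 g; ferric ammonium citrate 0.30 g; MOPS 2.77 g; mannitol 21.60 g; HEPES 10.09 g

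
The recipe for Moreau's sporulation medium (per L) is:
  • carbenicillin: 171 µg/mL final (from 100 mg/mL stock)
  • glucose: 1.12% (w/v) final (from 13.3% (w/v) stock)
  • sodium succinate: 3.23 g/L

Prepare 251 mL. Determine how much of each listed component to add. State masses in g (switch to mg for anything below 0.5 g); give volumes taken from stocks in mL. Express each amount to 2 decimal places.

carbenicillin 0.43 mL; glucose 21.14 mL; sodium succinate 0.81 g

Working volume: 251 mL = 0.251 L.
carbenicillin: C1V1 = C2V2 → 171 µg/mL × 251 mL ÷ 100000 µg/mL = 0.43 mL
glucose: dilute stock: 1.12% ÷ 13.3% × 251 mL = 21.14 mL
sodium succinate: 3.23 g/L × 0.251 L = 0.81 g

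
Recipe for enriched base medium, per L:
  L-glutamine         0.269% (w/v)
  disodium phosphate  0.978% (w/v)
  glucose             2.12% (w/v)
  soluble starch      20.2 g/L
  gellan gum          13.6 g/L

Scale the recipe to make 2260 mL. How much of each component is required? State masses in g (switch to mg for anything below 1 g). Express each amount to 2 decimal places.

Working volume: 2260 mL = 2.26 L.
L-glutamine: 0.269 g per 100 mL × 2260 mL ÷ 100 = 6.08 g
disodium phosphate: 0.978 g per 100 mL × 2260 mL ÷ 100 = 22.10 g
glucose: 2.12 g per 100 mL × 2260 mL ÷ 100 = 47.91 g
soluble starch: 20.2 g/L × 2.26 L = 45.65 g
gellan gum: 13.6 g/L × 2.26 L = 30.74 g

L-glutamine 6.08 g; disodium phosphate 22.10 g; glucose 47.91 g; soluble starch 45.65 g; gellan gum 30.74 g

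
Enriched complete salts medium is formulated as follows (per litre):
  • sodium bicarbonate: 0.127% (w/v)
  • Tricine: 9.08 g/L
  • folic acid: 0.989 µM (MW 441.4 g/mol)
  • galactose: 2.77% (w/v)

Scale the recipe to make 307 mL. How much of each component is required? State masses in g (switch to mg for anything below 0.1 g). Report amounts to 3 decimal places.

sodium bicarbonate 0.390 g; Tricine 2.788 g; folic acid 0.134 mg; galactose 8.504 g

Working volume: 307 mL = 0.307 L.
sodium bicarbonate: 0.127 g per 100 mL × 307 mL ÷ 100 = 0.390 g
Tricine: 9.08 g/L × 0.307 L = 2.788 g
folic acid: 0.989 µmol/L × 441.4 g/mol × 0.307 L ÷ 1000 = 0.134 mg
galactose: 2.77 g per 100 mL × 307 mL ÷ 100 = 8.504 g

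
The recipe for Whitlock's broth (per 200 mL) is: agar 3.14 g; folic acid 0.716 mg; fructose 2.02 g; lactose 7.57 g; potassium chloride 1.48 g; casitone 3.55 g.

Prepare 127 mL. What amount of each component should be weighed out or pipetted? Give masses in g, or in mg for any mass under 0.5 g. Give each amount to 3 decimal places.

Ratio of target to recipe volume: 127 / 200 = 0.635.
agar: 3.14 g × (127 mL / 200 mL) = 1.994 g
folic acid: 0.716 mg × (127 mL / 200 mL) = 0.455 mg
fructose: 2.02 g × (127 mL / 200 mL) = 1.283 g
lactose: 7.57 g × (127 mL / 200 mL) = 4.807 g
potassium chloride: 1.48 g × (127 mL / 200 mL) = 0.940 g
casitone: 3.55 g × (127 mL / 200 mL) = 2.254 g

agar 1.994 g; folic acid 0.455 mg; fructose 1.283 g; lactose 4.807 g; potassium chloride 0.940 g; casitone 2.254 g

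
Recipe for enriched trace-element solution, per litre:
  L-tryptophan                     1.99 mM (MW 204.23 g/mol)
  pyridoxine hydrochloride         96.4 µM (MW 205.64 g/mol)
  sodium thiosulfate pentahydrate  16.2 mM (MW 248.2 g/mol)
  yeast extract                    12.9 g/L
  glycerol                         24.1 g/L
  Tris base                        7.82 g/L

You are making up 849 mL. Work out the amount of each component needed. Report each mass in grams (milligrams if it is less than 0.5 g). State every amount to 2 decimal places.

L-tryptophan 345.05 mg; pyridoxine hydrochloride 16.83 mg; sodium thiosulfate pentahydrate 3.41 g; yeast extract 10.95 g; glycerol 20.46 g; Tris base 6.64 g

Scale factor relative to 1 L: 0.849.
L-tryptophan: 1.99 mmol/L × 204.23 mg/mmol × 0.849 L = 345.05 mg
pyridoxine hydrochloride: 96.4 µmol/L × 205.64 g/mol × 0.849 L ÷ 1000 = 16.83 mg
sodium thiosulfate pentahydrate: 16.2 mmol/L × 248.2 g/mol × 0.849 L ÷ 1000 = 3.41 g
yeast extract: 12.9 g/L × 0.849 L = 10.95 g
glycerol: 24.1 g/L × 0.849 L = 20.46 g
Tris base: 7.82 g/L × 0.849 L = 6.64 g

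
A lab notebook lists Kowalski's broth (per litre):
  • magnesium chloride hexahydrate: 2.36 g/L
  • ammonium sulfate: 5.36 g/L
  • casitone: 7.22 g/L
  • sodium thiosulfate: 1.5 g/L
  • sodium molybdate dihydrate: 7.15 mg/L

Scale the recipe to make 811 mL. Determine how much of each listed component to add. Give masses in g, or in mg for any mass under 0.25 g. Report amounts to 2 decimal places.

magnesium chloride hexahydrate 1.91 g; ammonium sulfate 4.35 g; casitone 5.86 g; sodium thiosulfate 1.22 g; sodium molybdate dihydrate 5.80 mg

Working volume: 811 mL = 0.811 L.
magnesium chloride hexahydrate: 2.36 g/L × 0.811 L = 1.91 g
ammonium sulfate: 5.36 g/L × 0.811 L = 4.35 g
casitone: 7.22 g/L × 0.811 L = 5.86 g
sodium thiosulfate: 1.5 g/L × 0.811 L = 1.22 g
sodium molybdate dihydrate: 7.15 mg/L × 0.811 L = 5.80 mg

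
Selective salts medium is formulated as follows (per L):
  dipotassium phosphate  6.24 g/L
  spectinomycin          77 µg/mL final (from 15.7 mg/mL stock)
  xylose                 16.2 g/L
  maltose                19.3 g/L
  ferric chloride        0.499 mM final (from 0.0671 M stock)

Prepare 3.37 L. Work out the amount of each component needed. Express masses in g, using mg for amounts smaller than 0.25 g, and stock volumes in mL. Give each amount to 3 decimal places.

dipotassium phosphate 21.029 g; spectinomycin 16.528 mL; xylose 54.594 g; maltose 65.041 g; ferric chloride 25.062 mL

Scale factor relative to 1 L: 3.37.
dipotassium phosphate: 6.24 g/L × 3.37 L = 21.029 g
spectinomycin: dilute stock: 77 µg/mL × 3370 mL ÷ 15700 µg/mL = 16.528 mL
xylose: 16.2 g/L × 3.37 L = 54.594 g
maltose: 19.3 g/L × 3.37 L = 65.041 g
ferric chloride: V = C2·V2/C1 = 0.499 mM × 3370 mL ÷ 67.1 mM = 25.062 mL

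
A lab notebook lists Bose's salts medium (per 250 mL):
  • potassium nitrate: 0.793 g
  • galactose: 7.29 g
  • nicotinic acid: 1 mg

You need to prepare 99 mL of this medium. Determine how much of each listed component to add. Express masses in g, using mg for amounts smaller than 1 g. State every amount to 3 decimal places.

Scale factor = 99 mL / 250 mL = 0.396.
potassium nitrate: 0.793 g × (99 mL / 250 mL) = 0.314028 g = 314.028 mg
galactose: 7.29 g × (99 mL / 250 mL) = 2.887 g
nicotinic acid: 1 mg × (99 mL / 250 mL) = 0.396 mg

potassium nitrate 314.028 mg; galactose 2.887 g; nicotinic acid 0.396 mg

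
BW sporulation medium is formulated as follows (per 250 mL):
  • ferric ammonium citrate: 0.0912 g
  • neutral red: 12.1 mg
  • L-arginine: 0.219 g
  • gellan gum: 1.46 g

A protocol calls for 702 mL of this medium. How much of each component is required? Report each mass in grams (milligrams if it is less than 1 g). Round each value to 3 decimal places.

Ratio of target to recipe volume: 702 / 250 = 2.808.
ferric ammonium citrate: 0.0912 g × (702 mL / 250 mL) = 0.25609 g = 256.090 mg
neutral red: 12.1 mg × (702 mL / 250 mL) = 33.977 mg
L-arginine: 0.219 g × (702 mL / 250 mL) = 0.614952 g = 614.952 mg
gellan gum: 1.46 g × (702 mL / 250 mL) = 4.100 g

ferric ammonium citrate 256.090 mg; neutral red 33.977 mg; L-arginine 614.952 mg; gellan gum 4.100 g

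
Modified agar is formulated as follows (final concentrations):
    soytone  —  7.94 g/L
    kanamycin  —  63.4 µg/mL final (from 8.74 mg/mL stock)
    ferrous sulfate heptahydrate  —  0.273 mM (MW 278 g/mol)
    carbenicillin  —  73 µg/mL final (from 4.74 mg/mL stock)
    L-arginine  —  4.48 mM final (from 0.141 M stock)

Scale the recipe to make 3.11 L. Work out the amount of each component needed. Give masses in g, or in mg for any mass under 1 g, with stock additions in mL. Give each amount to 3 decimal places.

soytone 24.693 g; kanamycin 22.560 mL; ferrous sulfate heptahydrate 236.030 mg; carbenicillin 47.897 mL; L-arginine 98.814 mL

Working volume: 3.11 L.
soytone: 7.94 g/L × 3.11 L = 24.693 g
kanamycin: C1V1 = C2V2 → 63.4 µg/mL × 3110 mL ÷ 8740 µg/mL = 22.560 mL
ferrous sulfate heptahydrate: 0.273 mmol/L × 278 mg/mmol × 3.11 L = 236.030 mg
carbenicillin: V = C2·V2/C1 = 73 µg/mL × 3110 mL ÷ 4740 µg/mL = 47.897 mL
L-arginine: dilute stock: 4.48 mM × 3110 mL ÷ 141 mM = 98.814 mL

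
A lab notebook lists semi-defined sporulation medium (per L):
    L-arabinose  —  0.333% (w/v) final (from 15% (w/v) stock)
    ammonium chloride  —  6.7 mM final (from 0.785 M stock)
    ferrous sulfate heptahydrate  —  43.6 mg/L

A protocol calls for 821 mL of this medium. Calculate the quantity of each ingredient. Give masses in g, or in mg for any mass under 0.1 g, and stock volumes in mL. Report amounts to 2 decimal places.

Scale factor relative to 1 L: 0.821.
L-arabinose: C1V1 = C2V2 → 0.333% ÷ 15% × 821 mL = 18.23 mL
ammonium chloride: dilute stock: 6.7 mM × 821 mL ÷ 785 mM = 7.01 mL
ferrous sulfate heptahydrate: 43.6 mg/L × 0.821 L = 35.80 mg

L-arabinose 18.23 mL; ammonium chloride 7.01 mL; ferrous sulfate heptahydrate 35.80 mg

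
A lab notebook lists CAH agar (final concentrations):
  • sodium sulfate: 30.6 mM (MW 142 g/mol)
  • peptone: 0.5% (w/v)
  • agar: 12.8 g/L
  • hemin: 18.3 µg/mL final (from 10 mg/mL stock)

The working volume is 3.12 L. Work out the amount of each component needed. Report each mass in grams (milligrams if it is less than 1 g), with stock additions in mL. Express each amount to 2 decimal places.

Working volume: 3.12 L.
sodium sulfate: 30.6 mmol/L × 142 g/mol × 3.12 L ÷ 1000 = 13.56 g
peptone: 0.5% w/v = 5 g/L → 5 × 3.12 L = 15.60 g
agar: 12.8 g/L × 3.12 L = 39.94 g
hemin: dilute stock: 18.3 µg/mL × 3120 mL ÷ 10000 µg/mL = 5.71 mL

sodium sulfate 13.56 g; peptone 15.60 g; agar 39.94 g; hemin 5.71 mL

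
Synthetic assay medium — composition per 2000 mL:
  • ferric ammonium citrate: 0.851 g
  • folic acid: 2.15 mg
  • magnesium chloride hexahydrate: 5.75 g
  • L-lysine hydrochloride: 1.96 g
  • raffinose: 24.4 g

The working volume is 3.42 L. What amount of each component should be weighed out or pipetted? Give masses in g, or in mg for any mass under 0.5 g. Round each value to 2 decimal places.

ferric ammonium citrate 1.46 g; folic acid 3.68 mg; magnesium chloride hexahydrate 9.83 g; L-lysine hydrochloride 3.35 g; raffinose 41.72 g

Ratio of target to recipe volume: 3420 / 2000 = 1.71.
ferric ammonium citrate: 0.851 g × (3420 mL / 2000 mL) = 1.46 g
folic acid: 2.15 mg × (3420 mL / 2000 mL) = 3.68 mg
magnesium chloride hexahydrate: 5.75 g × (3420 mL / 2000 mL) = 9.83 g
L-lysine hydrochloride: 1.96 g × (3420 mL / 2000 mL) = 3.35 g
raffinose: 24.4 g × (3420 mL / 2000 mL) = 41.72 g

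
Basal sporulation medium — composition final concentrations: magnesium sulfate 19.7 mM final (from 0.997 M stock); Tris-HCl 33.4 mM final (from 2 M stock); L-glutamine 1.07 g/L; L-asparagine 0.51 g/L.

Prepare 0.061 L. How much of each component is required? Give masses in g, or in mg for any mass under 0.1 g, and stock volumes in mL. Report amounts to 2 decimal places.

Scale factor relative to 1 L: 0.061.
magnesium sulfate: V = C2·V2/C1 = 19.7 mM × 61 mL ÷ 997 mM = 1.21 mL
Tris-HCl: C1V1 = C2V2 → 33.4 mM × 61 mL ÷ 2000 mM = 1.02 mL
L-glutamine: 1.07 g/L × 0.061 L = 0.06527 g = 65.27 mg
L-asparagine: 0.51 g/L × 0.061 L = 0.03111 g = 31.11 mg

magnesium sulfate 1.21 mL; Tris-HCl 1.02 mL; L-glutamine 65.27 mg; L-asparagine 31.11 mg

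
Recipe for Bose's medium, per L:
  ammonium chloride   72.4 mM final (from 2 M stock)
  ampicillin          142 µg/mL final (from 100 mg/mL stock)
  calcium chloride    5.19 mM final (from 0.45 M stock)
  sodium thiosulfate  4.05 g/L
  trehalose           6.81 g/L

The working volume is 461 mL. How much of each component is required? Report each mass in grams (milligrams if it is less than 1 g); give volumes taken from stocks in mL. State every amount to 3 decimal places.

ammonium chloride 16.688 mL; ampicillin 0.655 mL; calcium chloride 5.317 mL; sodium thiosulfate 1.867 g; trehalose 3.139 g

Target volume = 461 mL = 0.461 L.
ammonium chloride: V = C2·V2/C1 = 72.4 mM × 461 mL ÷ 2000 mM = 16.688 mL
ampicillin: V = C2·V2/C1 = 142 µg/mL × 461 mL ÷ 100000 µg/mL = 0.655 mL
calcium chloride: V = C2·V2/C1 = 5.19 mM × 461 mL ÷ 450 mM = 5.317 mL
sodium thiosulfate: 4.05 g/L × 0.461 L = 1.867 g
trehalose: 6.81 g/L × 0.461 L = 3.139 g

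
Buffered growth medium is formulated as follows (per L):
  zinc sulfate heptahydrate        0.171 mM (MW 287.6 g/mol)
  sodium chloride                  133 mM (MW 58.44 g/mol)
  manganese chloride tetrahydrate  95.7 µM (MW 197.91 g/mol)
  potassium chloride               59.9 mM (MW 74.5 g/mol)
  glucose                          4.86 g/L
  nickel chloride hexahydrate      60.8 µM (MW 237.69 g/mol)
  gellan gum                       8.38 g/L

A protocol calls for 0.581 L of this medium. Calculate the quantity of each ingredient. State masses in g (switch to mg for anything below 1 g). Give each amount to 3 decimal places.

zinc sulfate heptahydrate 28.573 mg; sodium chloride 4.516 g; manganese chloride tetrahydrate 11.004 mg; potassium chloride 2.593 g; glucose 2.824 g; nickel chloride hexahydrate 8.396 mg; gellan gum 4.869 g

Working volume: 0.581 L.
zinc sulfate heptahydrate: 0.171 mmol/L × 287.6 mg/mmol × 0.581 L = 28.573 mg
sodium chloride: 133 mmol/L × 58.44 g/mol × 0.581 L ÷ 1000 = 4.516 g
manganese chloride tetrahydrate: 95.7 µmol/L × 197.91 g/mol × 0.581 L ÷ 1000 = 11.004 mg
potassium chloride: 59.9 mmol/L × 74.5 g/mol × 0.581 L ÷ 1000 = 2.593 g
glucose: 4.86 g/L × 0.581 L = 2.824 g
nickel chloride hexahydrate: 60.8 µmol/L × 237.69 g/mol × 0.581 L ÷ 1000 = 8.396 mg
gellan gum: 8.38 g/L × 0.581 L = 4.869 g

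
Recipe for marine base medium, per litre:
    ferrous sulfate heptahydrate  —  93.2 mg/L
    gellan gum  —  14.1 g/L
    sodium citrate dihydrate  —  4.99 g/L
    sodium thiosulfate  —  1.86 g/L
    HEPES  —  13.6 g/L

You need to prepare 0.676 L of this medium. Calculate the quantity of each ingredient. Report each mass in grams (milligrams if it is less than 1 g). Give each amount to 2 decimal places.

ferrous sulfate heptahydrate 63.00 mg; gellan gum 9.53 g; sodium citrate dihydrate 3.37 g; sodium thiosulfate 1.26 g; HEPES 9.19 g

Scale factor relative to 1 L: 0.676.
ferrous sulfate heptahydrate: 93.2 mg/L × 0.676 L = 63.00 mg
gellan gum: 14.1 g/L × 0.676 L = 9.53 g
sodium citrate dihydrate: 4.99 g/L × 0.676 L = 3.37 g
sodium thiosulfate: 1.86 g/L × 0.676 L = 1.26 g
HEPES: 13.6 g/L × 0.676 L = 9.19 g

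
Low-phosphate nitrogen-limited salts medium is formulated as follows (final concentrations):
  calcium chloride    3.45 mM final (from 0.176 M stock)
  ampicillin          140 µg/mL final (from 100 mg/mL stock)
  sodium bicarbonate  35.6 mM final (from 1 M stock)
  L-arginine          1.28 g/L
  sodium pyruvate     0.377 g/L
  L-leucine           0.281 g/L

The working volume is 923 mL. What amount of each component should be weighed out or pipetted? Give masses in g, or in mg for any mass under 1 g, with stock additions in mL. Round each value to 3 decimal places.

calcium chloride 18.093 mL; ampicillin 1.292 mL; sodium bicarbonate 32.859 mL; L-arginine 1.181 g; sodium pyruvate 347.971 mg; L-leucine 259.363 mg

Working volume: 923 mL = 0.923 L.
calcium chloride: dilute stock: 3.45 mM × 923 mL ÷ 176 mM = 18.093 mL
ampicillin: C1V1 = C2V2 → 140 µg/mL × 923 mL ÷ 100000 µg/mL = 1.292 mL
sodium bicarbonate: V = C2·V2/C1 = 35.6 mM × 923 mL ÷ 1000 mM = 32.859 mL
L-arginine: 1.28 g/L × 0.923 L = 1.181 g
sodium pyruvate: 0.377 g/L × 0.923 L = 0.347971 g = 347.971 mg
L-leucine: 0.281 g/L × 0.923 L = 0.259363 g = 259.363 mg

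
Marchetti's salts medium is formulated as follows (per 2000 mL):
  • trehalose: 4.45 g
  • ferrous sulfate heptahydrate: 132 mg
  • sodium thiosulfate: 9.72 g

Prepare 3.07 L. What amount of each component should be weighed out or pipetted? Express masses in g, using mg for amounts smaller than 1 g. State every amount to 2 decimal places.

trehalose 6.83 g; ferrous sulfate heptahydrate 202.62 mg; sodium thiosulfate 14.92 g

Ratio of target to recipe volume: 3070 / 2000 = 1.535.
trehalose: 4.45 g × (3070 mL / 2000 mL) = 6.83 g
ferrous sulfate heptahydrate: 132 mg × (3070 mL / 2000 mL) = 202.62 mg
sodium thiosulfate: 9.72 g × (3070 mL / 2000 mL) = 14.92 g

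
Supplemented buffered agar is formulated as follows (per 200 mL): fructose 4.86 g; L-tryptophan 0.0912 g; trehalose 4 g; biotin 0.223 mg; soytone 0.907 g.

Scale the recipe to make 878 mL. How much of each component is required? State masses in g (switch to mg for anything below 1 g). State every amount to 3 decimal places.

Ratio of target to recipe volume: 878 / 200 = 4.39.
fructose: 4.86 g × (878 mL / 200 mL) = 21.335 g
L-tryptophan: 0.0912 g × (878 mL / 200 mL) = 0.400368 g = 400.368 mg
trehalose: 4 g × (878 mL / 200 mL) = 17.560 g
biotin: 0.223 mg × (878 mL / 200 mL) = 0.979 mg
soytone: 0.907 g × (878 mL / 200 mL) = 3.982 g

fructose 21.335 g; L-tryptophan 400.368 mg; trehalose 17.560 g; biotin 0.979 mg; soytone 3.982 g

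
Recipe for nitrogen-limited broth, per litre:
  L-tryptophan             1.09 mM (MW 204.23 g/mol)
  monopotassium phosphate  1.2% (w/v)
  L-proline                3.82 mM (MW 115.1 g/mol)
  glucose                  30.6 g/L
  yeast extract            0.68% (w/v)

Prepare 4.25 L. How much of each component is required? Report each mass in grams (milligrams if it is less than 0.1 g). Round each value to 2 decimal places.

L-tryptophan 0.95 g; monopotassium phosphate 51.00 g; L-proline 1.87 g; glucose 130.05 g; yeast extract 28.90 g

Working volume: 4.25 L.
L-tryptophan: 1.09 mmol/L × 204.23 g/mol × 4.25 L ÷ 1000 = 0.95 g
monopotassium phosphate: 1.2 g per 100 mL × 4250 mL ÷ 100 = 51.00 g
L-proline: 3.82 mmol/L × 115.1 g/mol × 4.25 L ÷ 1000 = 1.87 g
glucose: 30.6 g/L × 4.25 L = 130.05 g
yeast extract: 0.68% w/v = 6.8 g/L → 6.8 × 4.25 L = 28.90 g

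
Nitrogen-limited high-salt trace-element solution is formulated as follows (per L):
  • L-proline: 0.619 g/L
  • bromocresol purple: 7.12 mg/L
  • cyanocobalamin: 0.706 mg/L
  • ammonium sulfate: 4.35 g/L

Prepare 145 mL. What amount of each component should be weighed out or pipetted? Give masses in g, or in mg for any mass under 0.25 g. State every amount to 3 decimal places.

L-proline 89.755 mg; bromocresol purple 1.032 mg; cyanocobalamin 0.102 mg; ammonium sulfate 0.631 g

Target volume = 145 mL = 0.145 L.
L-proline: 0.619 g/L × 0.145 L = 0.089755 g = 89.755 mg
bromocresol purple: 7.12 mg/L × 0.145 L = 1.032 mg
cyanocobalamin: 0.706 mg/L × 0.145 L = 0.102 mg
ammonium sulfate: 4.35 g/L × 0.145 L = 0.631 g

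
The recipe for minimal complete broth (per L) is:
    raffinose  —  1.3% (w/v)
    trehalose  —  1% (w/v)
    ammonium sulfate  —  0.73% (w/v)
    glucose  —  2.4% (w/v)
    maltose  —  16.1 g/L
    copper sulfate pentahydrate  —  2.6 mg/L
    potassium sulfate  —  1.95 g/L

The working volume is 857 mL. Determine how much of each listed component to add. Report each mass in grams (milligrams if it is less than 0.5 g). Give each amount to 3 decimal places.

raffinose 11.141 g; trehalose 8.570 g; ammonium sulfate 6.256 g; glucose 20.568 g; maltose 13.798 g; copper sulfate pentahydrate 2.228 mg; potassium sulfate 1.671 g

Working volume: 857 mL = 0.857 L.
raffinose: 1.3 g per 100 mL × 857 mL ÷ 100 = 11.141 g
trehalose: 1 g per 100 mL × 857 mL ÷ 100 = 8.570 g
ammonium sulfate: 0.73% w/v = 7.3 g/L → 7.3 × 0.857 L = 6.256 g
glucose: 2.4% w/v = 24 g/L → 24 × 0.857 L = 20.568 g
maltose: 16.1 g/L × 0.857 L = 13.798 g
copper sulfate pentahydrate: 2.6 mg/L × 0.857 L = 2.228 mg
potassium sulfate: 1.95 g/L × 0.857 L = 1.671 g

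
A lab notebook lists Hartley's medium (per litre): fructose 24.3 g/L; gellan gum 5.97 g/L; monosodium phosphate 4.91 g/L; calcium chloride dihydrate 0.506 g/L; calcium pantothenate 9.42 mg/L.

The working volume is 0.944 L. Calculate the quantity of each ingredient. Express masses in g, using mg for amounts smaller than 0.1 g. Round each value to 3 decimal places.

Scale factor relative to 1 L: 0.944.
fructose: 24.3 g/L × 0.944 L = 22.939 g
gellan gum: 5.97 g/L × 0.944 L = 5.636 g
monosodium phosphate: 4.91 g/L × 0.944 L = 4.635 g
calcium chloride dihydrate: 0.506 g/L × 0.944 L = 0.478 g
calcium pantothenate: 9.42 mg/L × 0.944 L = 8.892 mg

fructose 22.939 g; gellan gum 5.636 g; monosodium phosphate 4.635 g; calcium chloride dihydrate 0.478 g; calcium pantothenate 8.892 mg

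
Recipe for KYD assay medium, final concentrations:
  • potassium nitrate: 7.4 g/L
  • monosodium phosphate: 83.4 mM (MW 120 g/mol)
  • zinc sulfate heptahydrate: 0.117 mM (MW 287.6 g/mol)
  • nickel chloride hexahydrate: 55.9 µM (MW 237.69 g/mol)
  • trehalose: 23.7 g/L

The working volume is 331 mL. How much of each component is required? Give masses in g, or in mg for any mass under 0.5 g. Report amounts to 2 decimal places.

Scale factor relative to 1 L: 0.331.
potassium nitrate: 7.4 g/L × 0.331 L = 2.45 g
monosodium phosphate: 83.4 mmol/L × 120 g/mol × 0.331 L ÷ 1000 = 3.31 g
zinc sulfate heptahydrate: 0.117 mmol/L × 287.6 mg/mmol × 0.331 L = 11.14 mg
nickel chloride hexahydrate: 55.9 µmol/L × 237.69 g/mol × 0.331 L ÷ 1000 = 4.40 mg
trehalose: 23.7 g/L × 0.331 L = 7.84 g

potassium nitrate 2.45 g; monosodium phosphate 3.31 g; zinc sulfate heptahydrate 11.14 mg; nickel chloride hexahydrate 4.40 mg; trehalose 7.84 g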